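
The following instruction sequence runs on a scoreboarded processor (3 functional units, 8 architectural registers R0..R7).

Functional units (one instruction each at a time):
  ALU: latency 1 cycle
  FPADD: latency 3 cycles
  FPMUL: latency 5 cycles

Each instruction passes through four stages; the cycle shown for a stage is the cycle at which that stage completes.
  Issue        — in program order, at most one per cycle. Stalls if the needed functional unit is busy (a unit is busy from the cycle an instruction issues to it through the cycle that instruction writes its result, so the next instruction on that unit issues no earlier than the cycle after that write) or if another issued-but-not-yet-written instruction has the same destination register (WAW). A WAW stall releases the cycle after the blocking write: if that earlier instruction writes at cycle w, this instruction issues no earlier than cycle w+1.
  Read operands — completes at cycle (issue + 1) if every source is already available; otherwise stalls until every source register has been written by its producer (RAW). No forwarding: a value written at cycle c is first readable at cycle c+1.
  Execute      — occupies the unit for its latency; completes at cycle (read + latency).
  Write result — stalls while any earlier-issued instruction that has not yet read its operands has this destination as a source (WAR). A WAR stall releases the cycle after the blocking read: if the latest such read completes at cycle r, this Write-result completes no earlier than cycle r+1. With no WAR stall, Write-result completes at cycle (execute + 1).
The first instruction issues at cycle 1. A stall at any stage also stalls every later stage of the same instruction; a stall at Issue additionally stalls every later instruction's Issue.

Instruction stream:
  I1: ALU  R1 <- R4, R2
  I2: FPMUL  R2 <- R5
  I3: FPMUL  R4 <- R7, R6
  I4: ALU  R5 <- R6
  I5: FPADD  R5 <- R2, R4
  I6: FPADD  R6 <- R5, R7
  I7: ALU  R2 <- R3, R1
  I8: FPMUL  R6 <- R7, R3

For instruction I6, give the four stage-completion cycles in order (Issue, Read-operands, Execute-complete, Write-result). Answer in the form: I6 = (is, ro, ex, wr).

I6 = (23, 24, 27, 28)

[I1] 1/2/3/4
[I2] 2/3/8/9
[I3] 10/11/16/17  (struct: FPMUL busy until I2 writes@9)
[I4] 11/12/13/14
[I5] 15/18/21/22  (WAW R5: wait I4 write@14; RAW R4: wait I3 write@17)
[I6] 23/24/27/28  (struct: FPADD busy until I5 writes@22)
[I7] 24/25/26/27
[I8] 29/30/35/36  (WAW R6: wait I6 write@28)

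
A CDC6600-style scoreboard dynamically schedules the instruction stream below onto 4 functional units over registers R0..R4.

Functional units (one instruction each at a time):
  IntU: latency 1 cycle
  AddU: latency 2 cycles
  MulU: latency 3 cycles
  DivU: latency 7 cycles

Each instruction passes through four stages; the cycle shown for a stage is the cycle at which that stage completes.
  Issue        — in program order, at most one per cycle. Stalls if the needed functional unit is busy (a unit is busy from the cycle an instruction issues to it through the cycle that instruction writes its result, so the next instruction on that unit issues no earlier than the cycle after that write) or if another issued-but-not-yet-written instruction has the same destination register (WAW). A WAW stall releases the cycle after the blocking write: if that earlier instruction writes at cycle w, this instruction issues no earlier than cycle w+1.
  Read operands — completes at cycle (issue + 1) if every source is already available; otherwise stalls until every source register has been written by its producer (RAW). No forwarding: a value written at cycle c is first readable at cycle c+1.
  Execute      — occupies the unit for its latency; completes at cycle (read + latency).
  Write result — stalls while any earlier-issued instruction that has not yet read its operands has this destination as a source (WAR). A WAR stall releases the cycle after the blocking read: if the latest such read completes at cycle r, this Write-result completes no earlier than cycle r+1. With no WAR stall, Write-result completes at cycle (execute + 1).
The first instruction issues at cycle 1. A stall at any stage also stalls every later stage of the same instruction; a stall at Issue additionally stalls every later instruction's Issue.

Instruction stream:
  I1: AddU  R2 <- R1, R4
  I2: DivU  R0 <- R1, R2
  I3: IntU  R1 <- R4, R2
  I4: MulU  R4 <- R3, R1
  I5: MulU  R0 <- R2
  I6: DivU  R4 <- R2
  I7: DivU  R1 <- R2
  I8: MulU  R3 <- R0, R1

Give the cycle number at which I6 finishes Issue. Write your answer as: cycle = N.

I1: IS=1 RO=2 EX=4 WR=5
I2: IS=2 RO=6 EX=13 WR=14  [RAW R2: wait I1 write@5]
I3: IS=3 RO=6 EX=7 WR=8  [RAW R2: wait I1 write@5]
I4: IS=4 RO=9 EX=12 WR=13  [RAW R1: wait I3 write@8]
I5: IS=15 RO=16 EX=19 WR=20  [WAW R0: wait I2 write@14]
I6: IS=16 RO=17 EX=24 WR=25
I7: IS=26 RO=27 EX=34 WR=35  [struct: DivU busy until I6 writes@25]
I8: IS=27 RO=36 EX=39 WR=40  [RAW R1: wait I7 write@35]

cycle = 16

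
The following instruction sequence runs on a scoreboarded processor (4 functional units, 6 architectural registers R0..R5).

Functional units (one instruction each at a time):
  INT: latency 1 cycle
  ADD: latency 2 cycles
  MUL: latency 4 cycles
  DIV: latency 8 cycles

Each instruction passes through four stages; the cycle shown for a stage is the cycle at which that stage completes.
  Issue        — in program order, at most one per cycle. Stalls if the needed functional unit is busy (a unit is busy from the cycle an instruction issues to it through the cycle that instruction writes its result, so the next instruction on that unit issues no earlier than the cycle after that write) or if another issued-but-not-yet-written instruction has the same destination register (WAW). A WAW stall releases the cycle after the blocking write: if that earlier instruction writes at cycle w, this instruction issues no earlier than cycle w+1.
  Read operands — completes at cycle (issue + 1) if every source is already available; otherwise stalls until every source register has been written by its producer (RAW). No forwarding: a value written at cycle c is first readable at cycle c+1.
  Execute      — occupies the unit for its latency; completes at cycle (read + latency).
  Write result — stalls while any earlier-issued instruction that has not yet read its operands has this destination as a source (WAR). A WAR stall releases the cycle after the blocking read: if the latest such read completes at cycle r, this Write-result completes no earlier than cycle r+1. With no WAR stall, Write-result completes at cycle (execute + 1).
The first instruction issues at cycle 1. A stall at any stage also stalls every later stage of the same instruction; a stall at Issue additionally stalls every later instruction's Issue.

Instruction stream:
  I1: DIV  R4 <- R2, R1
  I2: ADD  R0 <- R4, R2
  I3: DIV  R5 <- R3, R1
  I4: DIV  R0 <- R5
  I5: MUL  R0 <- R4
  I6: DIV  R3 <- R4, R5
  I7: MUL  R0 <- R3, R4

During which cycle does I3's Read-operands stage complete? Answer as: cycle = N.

t=1  I1 issues→DIV
t=2  I1 reads, I2 issues→ADD
t=10  I1 exec-done
t=11  I1 writes R4
t=12  I2 reads, I3 issues→DIV
t=13  I3 reads
t=14  I2 exec-done
t=15  I2 writes R0
t=21  I3 exec-done
t=22  I3 writes R5
t=23  I4 issues→DIV
t=24  I4 reads
t=32  I4 exec-done
t=33  I4 writes R0
t=34  I5 issues→MUL
t=35  I5 reads, I6 issues→DIV
t=36  I6 reads
t=39  I5 exec-done
t=40  I5 writes R0
t=41  I7 issues→MUL
t=44  I6 exec-done
t=45  I6 writes R3
t=46  I7 reads
t=50  I7 exec-done
t=51  I7 writes R0

cycle = 13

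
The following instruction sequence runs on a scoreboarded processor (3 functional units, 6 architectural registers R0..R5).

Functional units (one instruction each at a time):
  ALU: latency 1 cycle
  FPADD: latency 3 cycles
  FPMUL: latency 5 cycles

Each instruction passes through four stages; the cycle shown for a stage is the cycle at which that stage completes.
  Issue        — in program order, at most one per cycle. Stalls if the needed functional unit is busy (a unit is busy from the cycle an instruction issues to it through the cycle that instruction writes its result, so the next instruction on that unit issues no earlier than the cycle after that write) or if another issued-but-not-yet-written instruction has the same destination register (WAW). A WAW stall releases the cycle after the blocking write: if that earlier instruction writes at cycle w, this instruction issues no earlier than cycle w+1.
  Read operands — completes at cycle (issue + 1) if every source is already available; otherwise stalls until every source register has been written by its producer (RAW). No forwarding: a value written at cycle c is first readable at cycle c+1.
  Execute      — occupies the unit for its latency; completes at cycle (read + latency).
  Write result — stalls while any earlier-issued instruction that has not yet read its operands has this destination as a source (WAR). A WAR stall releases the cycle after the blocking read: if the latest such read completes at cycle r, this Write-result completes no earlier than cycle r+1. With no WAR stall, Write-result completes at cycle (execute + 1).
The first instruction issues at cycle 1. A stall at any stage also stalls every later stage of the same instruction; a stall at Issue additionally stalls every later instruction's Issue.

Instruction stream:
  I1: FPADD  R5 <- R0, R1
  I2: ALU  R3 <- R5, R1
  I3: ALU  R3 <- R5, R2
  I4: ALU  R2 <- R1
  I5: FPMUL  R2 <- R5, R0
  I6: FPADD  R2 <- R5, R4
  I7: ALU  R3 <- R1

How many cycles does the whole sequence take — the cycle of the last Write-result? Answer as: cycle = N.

cycle = 31

I1  is:1  ro:2  ex:5  wr:6
I2  is:2  ro:7  ex:8  wr:9  — RAW R5: wait I1 write@6
I3  is:10  ro:11  ex:12  wr:13  — struct: ALU busy until I2 writes@9
I4  is:14  ro:15  ex:16  wr:17  — struct: ALU busy until I3 writes@13
I5  is:18  ro:19  ex:24  wr:25  — WAW R2: wait I4 write@17
I6  is:26  ro:27  ex:30  wr:31  — WAW R2: wait I5 write@25
I7  is:27  ro:28  ex:29  wr:30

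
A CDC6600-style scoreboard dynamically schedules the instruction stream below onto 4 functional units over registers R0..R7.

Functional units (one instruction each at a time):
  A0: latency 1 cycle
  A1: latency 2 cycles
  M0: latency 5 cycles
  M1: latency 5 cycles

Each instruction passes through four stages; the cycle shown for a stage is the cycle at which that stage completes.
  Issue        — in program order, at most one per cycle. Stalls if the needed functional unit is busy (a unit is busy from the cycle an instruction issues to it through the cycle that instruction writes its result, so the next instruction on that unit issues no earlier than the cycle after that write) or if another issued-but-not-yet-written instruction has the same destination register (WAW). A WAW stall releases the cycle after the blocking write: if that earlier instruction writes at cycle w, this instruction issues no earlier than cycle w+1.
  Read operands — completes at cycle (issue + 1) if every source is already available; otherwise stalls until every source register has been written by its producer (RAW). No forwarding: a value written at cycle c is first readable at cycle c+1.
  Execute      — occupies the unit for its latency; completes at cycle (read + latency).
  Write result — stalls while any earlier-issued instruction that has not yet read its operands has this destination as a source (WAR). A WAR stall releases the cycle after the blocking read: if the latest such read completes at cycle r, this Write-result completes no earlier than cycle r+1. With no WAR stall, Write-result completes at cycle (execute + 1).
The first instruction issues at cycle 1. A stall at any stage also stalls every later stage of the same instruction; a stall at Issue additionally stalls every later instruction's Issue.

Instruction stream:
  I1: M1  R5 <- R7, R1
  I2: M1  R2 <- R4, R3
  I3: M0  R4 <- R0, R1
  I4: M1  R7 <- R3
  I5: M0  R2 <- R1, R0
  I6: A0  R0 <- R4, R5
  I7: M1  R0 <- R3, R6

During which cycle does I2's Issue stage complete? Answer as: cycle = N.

cycle = 9

cycle 1: I1→M1
cycle 2: I1 RO
cycle 7: I1 EX
cycle 8: I1 WR R5
cycle 9: I2→M1
cycle 10: I2 RO; I3→M0
cycle 11: I3 RO
cycle 15: I2 EX
cycle 16: I2 WR R2; I3 EX
cycle 17: I3 WR R4; I4→M1
cycle 18: I4 RO; I5→M0
cycle 19: I5 RO; I6→A0
cycle 20: I6 RO
cycle 21: I6 EX
cycle 22: I6 WR R0
cycle 23: I4 EX
cycle 24: I4 WR R7; I5 EX
cycle 25: I5 WR R2; I7→M1
cycle 26: I7 RO
cycle 31: I7 EX
cycle 32: I7 WR R0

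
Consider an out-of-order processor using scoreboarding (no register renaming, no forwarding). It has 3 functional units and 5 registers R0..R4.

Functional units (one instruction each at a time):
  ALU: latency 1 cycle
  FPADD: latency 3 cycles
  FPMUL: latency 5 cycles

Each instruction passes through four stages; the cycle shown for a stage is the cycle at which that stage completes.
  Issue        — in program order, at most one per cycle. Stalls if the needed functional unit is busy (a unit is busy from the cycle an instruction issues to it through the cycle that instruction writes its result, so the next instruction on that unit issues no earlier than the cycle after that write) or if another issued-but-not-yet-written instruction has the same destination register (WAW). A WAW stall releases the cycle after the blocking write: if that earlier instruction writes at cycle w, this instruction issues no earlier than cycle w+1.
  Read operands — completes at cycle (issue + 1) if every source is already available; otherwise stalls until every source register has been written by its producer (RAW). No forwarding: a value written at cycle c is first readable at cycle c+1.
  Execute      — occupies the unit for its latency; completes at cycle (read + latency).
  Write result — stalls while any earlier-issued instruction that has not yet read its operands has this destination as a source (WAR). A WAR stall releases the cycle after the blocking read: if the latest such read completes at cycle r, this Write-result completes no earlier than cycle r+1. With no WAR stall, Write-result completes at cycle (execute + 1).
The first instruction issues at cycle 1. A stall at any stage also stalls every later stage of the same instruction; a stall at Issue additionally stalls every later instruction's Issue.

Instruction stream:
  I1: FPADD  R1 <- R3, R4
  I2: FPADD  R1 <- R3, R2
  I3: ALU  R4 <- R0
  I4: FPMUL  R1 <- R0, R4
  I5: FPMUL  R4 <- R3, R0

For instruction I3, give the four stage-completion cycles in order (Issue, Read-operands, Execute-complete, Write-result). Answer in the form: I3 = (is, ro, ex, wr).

cycle 1: I1 dispatched to FPADD
cycle 2: I1 operands ready
cycle 5: I1 complete
cycle 6: R1←I1
cycle 7: I2 dispatched to FPADD
cycle 8: I2 operands ready, I3 dispatched to ALU
cycle 9: I3 operands ready
cycle 10: I3 complete
cycle 11: I2 complete, R4←I3
cycle 12: R1←I2
cycle 13: I4 dispatched to FPMUL
cycle 14: I4 operands ready
cycle 19: I4 complete
cycle 20: R1←I4
cycle 21: I5 dispatched to FPMUL
cycle 22: I5 operands ready
cycle 27: I5 complete
cycle 28: R4←I5

I3 = (8, 9, 10, 11)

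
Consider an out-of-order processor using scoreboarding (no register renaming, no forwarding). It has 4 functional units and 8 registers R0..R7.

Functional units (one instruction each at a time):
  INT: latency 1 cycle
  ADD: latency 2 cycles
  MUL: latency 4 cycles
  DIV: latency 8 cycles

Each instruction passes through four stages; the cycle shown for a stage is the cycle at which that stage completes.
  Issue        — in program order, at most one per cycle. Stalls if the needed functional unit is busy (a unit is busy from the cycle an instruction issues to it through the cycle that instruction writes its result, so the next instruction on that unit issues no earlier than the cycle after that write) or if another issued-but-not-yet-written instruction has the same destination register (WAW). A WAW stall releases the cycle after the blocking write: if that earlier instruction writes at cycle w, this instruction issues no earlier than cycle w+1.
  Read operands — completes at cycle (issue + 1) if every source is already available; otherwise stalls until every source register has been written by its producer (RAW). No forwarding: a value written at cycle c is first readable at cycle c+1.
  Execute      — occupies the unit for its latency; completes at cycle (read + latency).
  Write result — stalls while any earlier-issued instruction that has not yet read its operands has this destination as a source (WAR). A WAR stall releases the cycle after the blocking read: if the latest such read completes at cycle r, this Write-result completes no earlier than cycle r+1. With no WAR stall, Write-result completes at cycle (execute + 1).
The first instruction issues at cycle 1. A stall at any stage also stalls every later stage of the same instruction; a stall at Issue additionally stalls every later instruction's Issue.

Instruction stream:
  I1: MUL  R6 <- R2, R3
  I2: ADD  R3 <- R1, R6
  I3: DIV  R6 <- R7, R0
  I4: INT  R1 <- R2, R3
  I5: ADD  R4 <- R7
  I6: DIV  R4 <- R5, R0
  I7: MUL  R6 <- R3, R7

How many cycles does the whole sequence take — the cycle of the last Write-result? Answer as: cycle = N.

I1  is:1  ro:2  ex:6  wr:7
I2  is:2  ro:8  ex:10  wr:11  — RAW R6: wait I1 write@7
I3  is:8  ro:9  ex:17  wr:18  — WAW R6: wait I1 write@7
I4  is:9  ro:12  ex:13  wr:14  — RAW R3: wait I2 write@11
I5  is:12  ro:13  ex:15  wr:16  — struct: ADD busy until I2 writes@11
I6  is:19  ro:20  ex:28  wr:29  — struct: DIV busy until I3 writes@18
I7  is:20  ro:21  ex:25  wr:26

cycle = 29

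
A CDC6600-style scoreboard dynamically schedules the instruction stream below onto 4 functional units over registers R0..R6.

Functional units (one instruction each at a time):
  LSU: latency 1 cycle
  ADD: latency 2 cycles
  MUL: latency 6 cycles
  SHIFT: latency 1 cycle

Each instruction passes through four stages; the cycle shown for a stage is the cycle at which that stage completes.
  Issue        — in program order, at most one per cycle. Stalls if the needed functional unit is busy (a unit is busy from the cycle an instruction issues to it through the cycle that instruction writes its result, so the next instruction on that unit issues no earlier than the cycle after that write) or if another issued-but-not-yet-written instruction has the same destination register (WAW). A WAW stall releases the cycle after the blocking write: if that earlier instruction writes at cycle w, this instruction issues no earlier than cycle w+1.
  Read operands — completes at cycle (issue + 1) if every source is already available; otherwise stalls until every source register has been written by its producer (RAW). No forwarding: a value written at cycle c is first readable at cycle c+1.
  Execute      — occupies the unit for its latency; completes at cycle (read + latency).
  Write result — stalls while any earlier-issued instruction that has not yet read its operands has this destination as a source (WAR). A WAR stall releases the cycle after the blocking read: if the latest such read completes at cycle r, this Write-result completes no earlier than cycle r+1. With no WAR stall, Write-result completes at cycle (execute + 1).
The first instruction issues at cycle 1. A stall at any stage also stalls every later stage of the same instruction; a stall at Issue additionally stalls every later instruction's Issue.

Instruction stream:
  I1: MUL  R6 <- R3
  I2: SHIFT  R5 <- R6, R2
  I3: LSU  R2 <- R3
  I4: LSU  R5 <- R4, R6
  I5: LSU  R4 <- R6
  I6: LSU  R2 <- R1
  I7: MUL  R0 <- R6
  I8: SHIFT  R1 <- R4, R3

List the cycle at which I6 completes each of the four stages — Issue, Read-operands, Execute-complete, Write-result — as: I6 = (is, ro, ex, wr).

I6 = (21, 22, 23, 24)

I1 -> (1, 2, 8, 9)
I2 -> (2, 10, 11, 12)  // RAW R6: wait I1 write@9
I3 -> (3, 4, 5, 11)  // WAR R2: wait I2 read@10
I4 -> (13, 14, 15, 16)  // WAW R5: wait I2 write@12
I5 -> (17, 18, 19, 20)  // struct: LSU busy until I4 writes@16
I6 -> (21, 22, 23, 24)  // struct: LSU busy until I5 writes@20
I7 -> (22, 23, 29, 30)
I8 -> (23, 24, 25, 26)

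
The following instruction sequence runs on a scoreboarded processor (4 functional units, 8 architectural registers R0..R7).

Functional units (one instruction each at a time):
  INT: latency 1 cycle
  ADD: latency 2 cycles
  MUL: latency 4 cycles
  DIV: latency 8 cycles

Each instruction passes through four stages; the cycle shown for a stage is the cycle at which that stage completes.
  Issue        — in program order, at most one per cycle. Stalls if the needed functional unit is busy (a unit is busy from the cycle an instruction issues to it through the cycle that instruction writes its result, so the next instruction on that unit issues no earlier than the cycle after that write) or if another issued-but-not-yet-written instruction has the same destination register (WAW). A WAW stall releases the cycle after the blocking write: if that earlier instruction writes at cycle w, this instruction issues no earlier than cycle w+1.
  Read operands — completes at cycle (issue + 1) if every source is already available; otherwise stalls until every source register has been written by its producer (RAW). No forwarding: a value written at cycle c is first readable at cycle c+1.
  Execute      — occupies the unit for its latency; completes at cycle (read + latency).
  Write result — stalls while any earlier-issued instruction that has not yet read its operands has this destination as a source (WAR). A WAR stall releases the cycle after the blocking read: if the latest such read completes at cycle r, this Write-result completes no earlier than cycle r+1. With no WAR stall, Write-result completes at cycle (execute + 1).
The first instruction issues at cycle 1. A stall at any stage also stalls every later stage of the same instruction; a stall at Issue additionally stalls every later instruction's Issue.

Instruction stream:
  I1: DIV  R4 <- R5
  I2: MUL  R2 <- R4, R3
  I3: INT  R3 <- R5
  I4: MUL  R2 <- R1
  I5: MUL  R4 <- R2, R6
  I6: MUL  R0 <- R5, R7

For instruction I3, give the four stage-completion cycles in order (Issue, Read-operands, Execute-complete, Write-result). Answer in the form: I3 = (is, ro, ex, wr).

[1] I1→DIV
[2] I1 RO · I2→MUL
[3] I3→INT
[4] I3 RO
[5] I3 EX
[10] I1 EX
[11] I1 WR R4
[12] I2 RO
[13] I3 WR R3
[16] I2 EX
[17] I2 WR R2
[18] I4→MUL
[19] I4 RO
[23] I4 EX
[24] I4 WR R2
[25] I5→MUL
[26] I5 RO
[30] I5 EX
[31] I5 WR R4
[32] I6→MUL
[33] I6 RO
[37] I6 EX
[38] I6 WR R0

I3 = (3, 4, 5, 13)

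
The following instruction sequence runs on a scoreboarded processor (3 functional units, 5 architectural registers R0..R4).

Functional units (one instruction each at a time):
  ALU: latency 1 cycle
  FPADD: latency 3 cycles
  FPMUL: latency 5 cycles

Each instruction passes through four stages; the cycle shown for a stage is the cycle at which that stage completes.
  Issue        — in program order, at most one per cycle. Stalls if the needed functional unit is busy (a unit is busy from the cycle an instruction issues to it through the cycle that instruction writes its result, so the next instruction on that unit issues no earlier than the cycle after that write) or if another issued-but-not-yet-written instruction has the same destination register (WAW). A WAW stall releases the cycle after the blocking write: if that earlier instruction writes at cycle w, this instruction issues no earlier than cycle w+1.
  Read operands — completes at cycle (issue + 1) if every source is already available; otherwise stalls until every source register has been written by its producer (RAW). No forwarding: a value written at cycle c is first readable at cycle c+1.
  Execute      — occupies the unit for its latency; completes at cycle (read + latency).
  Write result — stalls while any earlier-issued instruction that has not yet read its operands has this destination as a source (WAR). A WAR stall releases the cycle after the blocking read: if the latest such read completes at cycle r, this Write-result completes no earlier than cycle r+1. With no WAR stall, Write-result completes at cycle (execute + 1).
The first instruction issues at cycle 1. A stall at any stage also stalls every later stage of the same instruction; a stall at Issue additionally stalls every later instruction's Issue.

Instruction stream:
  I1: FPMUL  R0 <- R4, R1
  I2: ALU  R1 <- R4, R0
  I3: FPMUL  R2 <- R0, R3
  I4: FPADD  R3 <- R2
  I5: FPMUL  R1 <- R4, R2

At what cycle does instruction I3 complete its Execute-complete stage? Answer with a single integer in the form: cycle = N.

I1: IS=1 RO=2 EX=7 WR=8
I2: IS=2 RO=9 EX=10 WR=11  [RAW R0: wait I1 write@8]
I3: IS=9 RO=10 EX=15 WR=16  [struct: FPMUL busy until I1 writes@8]
I4: IS=10 RO=17 EX=20 WR=21  [RAW R2: wait I3 write@16]
I5: IS=17 RO=18 EX=23 WR=24  [struct: FPMUL busy until I3 writes@16]

cycle = 15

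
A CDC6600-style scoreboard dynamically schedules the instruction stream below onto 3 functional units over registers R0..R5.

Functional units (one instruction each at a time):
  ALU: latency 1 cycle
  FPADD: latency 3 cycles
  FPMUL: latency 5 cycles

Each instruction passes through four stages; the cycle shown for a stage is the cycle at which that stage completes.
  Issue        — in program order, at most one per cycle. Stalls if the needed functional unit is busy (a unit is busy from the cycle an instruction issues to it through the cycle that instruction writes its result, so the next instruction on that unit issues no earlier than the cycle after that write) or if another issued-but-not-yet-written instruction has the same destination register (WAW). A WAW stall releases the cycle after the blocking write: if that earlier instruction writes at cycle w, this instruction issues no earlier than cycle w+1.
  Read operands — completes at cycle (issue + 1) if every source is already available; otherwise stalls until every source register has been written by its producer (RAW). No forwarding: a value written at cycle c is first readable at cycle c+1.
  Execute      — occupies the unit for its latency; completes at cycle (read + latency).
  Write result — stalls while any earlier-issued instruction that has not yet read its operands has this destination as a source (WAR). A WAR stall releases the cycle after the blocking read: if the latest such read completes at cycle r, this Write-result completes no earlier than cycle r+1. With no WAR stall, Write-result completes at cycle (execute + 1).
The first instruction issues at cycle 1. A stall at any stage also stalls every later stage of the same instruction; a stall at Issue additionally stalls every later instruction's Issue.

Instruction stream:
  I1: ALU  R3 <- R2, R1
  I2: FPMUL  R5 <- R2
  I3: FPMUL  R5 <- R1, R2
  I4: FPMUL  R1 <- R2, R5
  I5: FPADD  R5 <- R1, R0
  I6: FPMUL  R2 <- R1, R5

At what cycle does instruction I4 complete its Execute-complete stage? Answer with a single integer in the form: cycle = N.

cycle = 24

c1: I1→ALU
c2: I1 RO, I2→FPMUL
c3: I1 EX, I2 RO
c4: I1 WR R3
c8: I2 EX
c9: I2 WR R5
c10: I3→FPMUL
c11: I3 RO
c16: I3 EX
c17: I3 WR R5
c18: I4→FPMUL
c19: I4 RO, I5→FPADD
c24: I4 EX
c25: I4 WR R1
c26: I5 RO, I6→FPMUL
c29: I5 EX
c30: I5 WR R5
c31: I6 RO
c36: I6 EX
c37: I6 WR R2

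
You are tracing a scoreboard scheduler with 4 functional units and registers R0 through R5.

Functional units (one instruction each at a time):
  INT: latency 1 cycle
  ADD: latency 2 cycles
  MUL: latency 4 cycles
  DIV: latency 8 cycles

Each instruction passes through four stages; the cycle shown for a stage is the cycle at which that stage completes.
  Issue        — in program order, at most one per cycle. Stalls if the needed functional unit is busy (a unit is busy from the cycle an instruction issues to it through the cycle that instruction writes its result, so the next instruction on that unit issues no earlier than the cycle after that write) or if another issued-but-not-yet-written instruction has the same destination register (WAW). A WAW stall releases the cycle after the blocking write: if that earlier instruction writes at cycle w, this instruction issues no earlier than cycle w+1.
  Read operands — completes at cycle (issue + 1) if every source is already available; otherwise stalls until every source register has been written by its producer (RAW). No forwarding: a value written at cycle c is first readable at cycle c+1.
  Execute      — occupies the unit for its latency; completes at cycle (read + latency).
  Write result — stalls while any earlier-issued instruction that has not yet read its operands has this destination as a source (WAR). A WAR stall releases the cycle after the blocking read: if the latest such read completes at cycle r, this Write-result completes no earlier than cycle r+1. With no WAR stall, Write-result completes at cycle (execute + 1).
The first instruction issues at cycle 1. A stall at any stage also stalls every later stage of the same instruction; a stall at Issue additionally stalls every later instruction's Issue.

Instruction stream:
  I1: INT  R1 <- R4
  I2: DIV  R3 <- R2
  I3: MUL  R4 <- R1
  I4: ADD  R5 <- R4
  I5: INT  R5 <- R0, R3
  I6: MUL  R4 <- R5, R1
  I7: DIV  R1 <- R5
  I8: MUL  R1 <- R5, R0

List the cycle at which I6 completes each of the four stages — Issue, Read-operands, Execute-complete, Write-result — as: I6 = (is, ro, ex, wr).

[1] I1→INT
[2] I1 RO | I2→DIV
[3] I1 EX | I2 RO | I3→MUL
[4] I1 WR R1 | I4→ADD
[5] I3 RO
[9] I3 EX
[10] I3 WR R4
[11] I2 EX | I4 RO
[12] I2 WR R3
[13] I4 EX
[14] I4 WR R5
[15] I5→INT
[16] I5 RO | I6→MUL
[17] I5 EX | I7→DIV
[18] I5 WR R5
[19] I6 RO | I7 RO
[23] I6 EX
[24] I6 WR R4
[27] I7 EX
[28] I7 WR R1
[29] I8→MUL
[30] I8 RO
[34] I8 EX
[35] I8 WR R1

I6 = (16, 19, 23, 24)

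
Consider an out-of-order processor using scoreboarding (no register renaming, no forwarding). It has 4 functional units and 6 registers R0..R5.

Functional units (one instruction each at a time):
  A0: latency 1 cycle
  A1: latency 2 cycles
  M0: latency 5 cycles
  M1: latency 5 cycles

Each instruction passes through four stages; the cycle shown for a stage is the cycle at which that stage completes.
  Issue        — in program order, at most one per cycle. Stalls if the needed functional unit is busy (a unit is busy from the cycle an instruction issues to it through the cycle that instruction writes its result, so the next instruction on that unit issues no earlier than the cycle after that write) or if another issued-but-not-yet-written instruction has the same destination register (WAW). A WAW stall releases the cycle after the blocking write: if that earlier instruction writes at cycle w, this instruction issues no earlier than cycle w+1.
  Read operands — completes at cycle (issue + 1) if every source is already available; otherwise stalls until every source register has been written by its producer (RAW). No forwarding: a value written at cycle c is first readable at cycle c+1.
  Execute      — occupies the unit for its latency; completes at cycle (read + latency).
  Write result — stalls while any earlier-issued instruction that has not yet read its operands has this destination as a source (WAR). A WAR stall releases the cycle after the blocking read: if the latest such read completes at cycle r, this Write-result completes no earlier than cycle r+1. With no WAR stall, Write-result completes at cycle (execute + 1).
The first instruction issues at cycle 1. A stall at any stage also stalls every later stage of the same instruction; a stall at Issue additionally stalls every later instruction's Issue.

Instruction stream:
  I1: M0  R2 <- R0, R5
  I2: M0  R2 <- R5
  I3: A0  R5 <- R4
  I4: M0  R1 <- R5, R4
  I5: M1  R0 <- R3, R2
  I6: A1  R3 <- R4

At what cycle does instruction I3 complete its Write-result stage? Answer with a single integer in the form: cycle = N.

I1 -> (1, 2, 7, 8)
I2 -> (9, 10, 15, 16)  // struct: M0 busy until I1 writes@8
I3 -> (10, 11, 12, 13)
I4 -> (17, 18, 23, 24)  // struct: M0 busy until I2 writes@16
I5 -> (18, 19, 24, 25)
I6 -> (19, 20, 22, 23)

cycle = 13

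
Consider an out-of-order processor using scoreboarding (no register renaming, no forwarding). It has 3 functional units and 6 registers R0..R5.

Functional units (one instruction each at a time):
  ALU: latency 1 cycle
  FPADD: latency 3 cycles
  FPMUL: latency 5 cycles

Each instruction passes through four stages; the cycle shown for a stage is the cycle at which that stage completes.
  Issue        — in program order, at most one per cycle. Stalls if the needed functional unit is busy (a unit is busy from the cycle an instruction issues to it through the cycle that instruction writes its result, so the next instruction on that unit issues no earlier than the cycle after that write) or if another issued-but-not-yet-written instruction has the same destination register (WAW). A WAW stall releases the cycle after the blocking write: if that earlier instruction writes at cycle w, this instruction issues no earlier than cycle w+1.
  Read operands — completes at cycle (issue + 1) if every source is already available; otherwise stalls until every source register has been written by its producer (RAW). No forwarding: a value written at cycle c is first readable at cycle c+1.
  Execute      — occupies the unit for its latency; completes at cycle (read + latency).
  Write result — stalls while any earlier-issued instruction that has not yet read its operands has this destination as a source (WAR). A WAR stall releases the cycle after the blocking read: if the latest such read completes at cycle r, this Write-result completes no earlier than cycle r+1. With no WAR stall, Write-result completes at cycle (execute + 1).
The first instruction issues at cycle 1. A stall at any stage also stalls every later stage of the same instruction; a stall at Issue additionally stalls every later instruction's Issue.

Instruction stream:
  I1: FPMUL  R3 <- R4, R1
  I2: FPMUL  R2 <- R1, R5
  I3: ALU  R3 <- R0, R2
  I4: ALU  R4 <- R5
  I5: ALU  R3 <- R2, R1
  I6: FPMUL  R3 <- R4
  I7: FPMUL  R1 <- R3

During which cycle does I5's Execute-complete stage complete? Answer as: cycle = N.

cycle = 26

t=1  I1 dispatched to FPMUL
t=2  I1 operands ready
t=7  I1 complete
t=8  R3←I1
t=9  I2 dispatched to FPMUL
t=10  I2 operands ready, I3 dispatched to ALU
t=15  I2 complete
t=16  R2←I2
t=17  I3 operands ready
t=18  I3 complete
t=19  R3←I3
t=20  I4 dispatched to ALU
t=21  I4 operands ready
t=22  I4 complete
t=23  R4←I4
t=24  I5 dispatched to ALU
t=25  I5 operands ready
t=26  I5 complete
t=27  R3←I5
t=28  I6 dispatched to FPMUL
t=29  I6 operands ready
t=34  I6 complete
t=35  R3←I6
t=36  I7 dispatched to FPMUL
t=37  I7 operands ready
t=42  I7 complete
t=43  R1←I7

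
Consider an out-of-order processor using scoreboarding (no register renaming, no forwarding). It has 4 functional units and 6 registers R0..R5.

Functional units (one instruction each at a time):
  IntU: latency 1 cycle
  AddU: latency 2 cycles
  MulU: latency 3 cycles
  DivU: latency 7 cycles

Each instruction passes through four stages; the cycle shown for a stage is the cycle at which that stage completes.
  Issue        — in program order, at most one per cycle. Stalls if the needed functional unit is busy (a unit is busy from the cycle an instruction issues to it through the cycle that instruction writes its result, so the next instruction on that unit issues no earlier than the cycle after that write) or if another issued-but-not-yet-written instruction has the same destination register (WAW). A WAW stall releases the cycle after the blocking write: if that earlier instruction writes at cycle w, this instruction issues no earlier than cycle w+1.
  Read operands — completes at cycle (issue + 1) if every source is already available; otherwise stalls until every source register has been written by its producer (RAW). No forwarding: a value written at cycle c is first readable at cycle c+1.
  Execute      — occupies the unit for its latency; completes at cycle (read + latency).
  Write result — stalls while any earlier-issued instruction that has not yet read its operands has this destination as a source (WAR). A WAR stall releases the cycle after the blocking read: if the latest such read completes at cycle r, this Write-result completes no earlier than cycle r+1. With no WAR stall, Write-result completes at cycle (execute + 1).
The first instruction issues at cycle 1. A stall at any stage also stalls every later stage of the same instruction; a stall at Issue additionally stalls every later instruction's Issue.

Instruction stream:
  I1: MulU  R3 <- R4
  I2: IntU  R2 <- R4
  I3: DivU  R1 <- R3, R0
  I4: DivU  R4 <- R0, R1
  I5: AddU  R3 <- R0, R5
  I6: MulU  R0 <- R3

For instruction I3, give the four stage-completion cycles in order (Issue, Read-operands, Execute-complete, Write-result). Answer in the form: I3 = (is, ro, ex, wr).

I1: IS=1 RO=2 EX=5 WR=6
I2: IS=2 RO=3 EX=4 WR=5
I3: IS=3 RO=7 EX=14 WR=15  [RAW R3: wait I1 write@6]
I4: IS=16 RO=17 EX=24 WR=25  [struct: DivU busy until I3 writes@15]
I5: IS=17 RO=18 EX=20 WR=21
I6: IS=18 RO=22 EX=25 WR=26  [RAW R3: wait I5 write@21]

I3 = (3, 7, 14, 15)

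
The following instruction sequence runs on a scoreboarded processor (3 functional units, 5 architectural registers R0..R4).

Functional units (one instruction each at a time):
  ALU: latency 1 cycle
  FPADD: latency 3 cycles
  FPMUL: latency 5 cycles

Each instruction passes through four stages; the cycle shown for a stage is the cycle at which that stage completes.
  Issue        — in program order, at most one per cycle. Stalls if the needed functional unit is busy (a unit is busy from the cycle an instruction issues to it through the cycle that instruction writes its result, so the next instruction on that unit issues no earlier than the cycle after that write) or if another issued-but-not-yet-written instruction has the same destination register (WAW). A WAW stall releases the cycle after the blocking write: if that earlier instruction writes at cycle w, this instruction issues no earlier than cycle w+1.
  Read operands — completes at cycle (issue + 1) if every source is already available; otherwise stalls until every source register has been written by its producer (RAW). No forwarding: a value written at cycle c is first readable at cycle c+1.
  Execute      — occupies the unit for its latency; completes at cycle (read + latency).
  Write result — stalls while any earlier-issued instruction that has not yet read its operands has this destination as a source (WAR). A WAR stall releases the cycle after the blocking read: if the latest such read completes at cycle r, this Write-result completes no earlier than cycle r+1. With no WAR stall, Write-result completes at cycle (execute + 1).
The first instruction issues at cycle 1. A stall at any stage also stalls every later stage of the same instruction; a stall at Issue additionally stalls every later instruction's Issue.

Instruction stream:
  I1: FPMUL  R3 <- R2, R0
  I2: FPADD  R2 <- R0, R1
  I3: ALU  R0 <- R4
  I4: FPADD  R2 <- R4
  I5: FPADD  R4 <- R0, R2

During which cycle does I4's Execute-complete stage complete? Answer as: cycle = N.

cycle = 12

1) issue 1, read 2, done 7, write 8
2) issue 2, read 3, done 6, write 7
3) issue 3, read 4, done 5, write 6
4) issue 8, read 9, done 12, write 13  <struct: FPADD busy until I2 writes@7>
5) issue 14, read 15, done 18, write 19  <struct: FPADD busy until I4 writes@13>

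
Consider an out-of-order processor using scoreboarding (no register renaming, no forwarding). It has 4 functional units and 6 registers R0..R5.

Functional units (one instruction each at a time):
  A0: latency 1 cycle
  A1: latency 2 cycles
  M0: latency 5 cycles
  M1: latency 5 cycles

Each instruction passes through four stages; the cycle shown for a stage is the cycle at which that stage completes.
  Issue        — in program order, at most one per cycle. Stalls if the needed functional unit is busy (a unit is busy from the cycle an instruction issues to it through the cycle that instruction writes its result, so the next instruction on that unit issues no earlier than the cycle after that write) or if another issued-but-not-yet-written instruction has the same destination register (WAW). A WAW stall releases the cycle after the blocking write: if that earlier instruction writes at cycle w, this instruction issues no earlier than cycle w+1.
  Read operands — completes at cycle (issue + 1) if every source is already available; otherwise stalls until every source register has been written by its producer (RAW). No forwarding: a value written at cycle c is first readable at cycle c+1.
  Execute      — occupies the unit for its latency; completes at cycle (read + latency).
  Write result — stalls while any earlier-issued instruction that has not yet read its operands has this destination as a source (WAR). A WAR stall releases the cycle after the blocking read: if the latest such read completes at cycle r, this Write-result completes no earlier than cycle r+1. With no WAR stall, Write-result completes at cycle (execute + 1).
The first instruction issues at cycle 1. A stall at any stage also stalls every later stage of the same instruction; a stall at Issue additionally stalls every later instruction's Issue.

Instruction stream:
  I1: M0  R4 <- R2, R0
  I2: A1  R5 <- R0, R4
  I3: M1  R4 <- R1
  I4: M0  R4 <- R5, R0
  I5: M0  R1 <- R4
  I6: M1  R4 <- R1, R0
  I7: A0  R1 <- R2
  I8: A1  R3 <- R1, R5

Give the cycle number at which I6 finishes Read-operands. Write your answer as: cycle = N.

cycle = 33

I1: IS=1 RO=2 EX=7 WR=8
I2: IS=2 RO=9 EX=11 WR=12  [RAW R4: wait I1 write@8]
I3: IS=9 RO=10 EX=15 WR=16  [WAW R4: wait I1 write@8]
I4: IS=17 RO=18 EX=23 WR=24  [WAW R4: wait I3 write@16]
I5: IS=25 RO=26 EX=31 WR=32  [struct: M0 busy until I4 writes@24]
I6: IS=26 RO=33 EX=38 WR=39  [RAW R1: wait I5 write@32]
I7: IS=33 RO=34 EX=35 WR=36  [WAW R1: wait I5 write@32]
I8: IS=34 RO=37 EX=39 WR=40  [RAW R1: wait I7 write@36]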